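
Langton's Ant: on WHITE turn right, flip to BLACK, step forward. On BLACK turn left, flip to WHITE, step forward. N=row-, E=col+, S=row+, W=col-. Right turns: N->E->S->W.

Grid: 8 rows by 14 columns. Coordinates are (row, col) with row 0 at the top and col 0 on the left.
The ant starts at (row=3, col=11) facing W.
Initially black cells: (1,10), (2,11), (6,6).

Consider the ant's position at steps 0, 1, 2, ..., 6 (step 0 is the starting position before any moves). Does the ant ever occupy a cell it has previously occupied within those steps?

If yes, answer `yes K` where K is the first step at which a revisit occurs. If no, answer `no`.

Answer: no

Derivation:
Step 1: on WHITE (3,11): turn R to N, flip to black, move to (2,11). |black|=4 — new cell
Step 2: on BLACK (2,11): turn L to W, flip to white, move to (2,10). |black|=3 — new cell
Step 3: on WHITE (2,10): turn R to N, flip to black, move to (1,10). |black|=4 — new cell
Step 4: on BLACK (1,10): turn L to W, flip to white, move to (1,9). |black|=3 — new cell
Step 5: on WHITE (1,9): turn R to N, flip to black, move to (0,9). |black|=4 — new cell
Step 6: on WHITE (0,9): turn R to E, flip to black, move to (0,10). |black|=5 — new cell
No revisit within 6 steps.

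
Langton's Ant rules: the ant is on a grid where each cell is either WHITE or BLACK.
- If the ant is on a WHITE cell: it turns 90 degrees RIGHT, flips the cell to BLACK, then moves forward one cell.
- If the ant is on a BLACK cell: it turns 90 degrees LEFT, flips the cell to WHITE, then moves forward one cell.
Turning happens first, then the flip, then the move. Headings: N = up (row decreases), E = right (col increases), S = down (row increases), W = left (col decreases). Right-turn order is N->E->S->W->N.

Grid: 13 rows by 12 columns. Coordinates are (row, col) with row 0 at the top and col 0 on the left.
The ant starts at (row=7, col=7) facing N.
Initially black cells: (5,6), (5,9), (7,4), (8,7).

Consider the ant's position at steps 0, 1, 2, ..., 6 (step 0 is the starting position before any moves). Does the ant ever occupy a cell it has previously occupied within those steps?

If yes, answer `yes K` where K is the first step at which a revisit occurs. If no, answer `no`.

Step 1: on WHITE (7,7): turn R to E, flip to black, move to (7,8). |black|=5 — new cell
Step 2: on WHITE (7,8): turn R to S, flip to black, move to (8,8). |black|=6 — new cell
Step 3: on WHITE (8,8): turn R to W, flip to black, move to (8,7). |black|=7 — new cell
Step 4: on BLACK (8,7): turn L to S, flip to white, move to (9,7). |black|=6 — new cell
Step 5: on WHITE (9,7): turn R to W, flip to black, move to (9,6). |black|=7 — new cell
Step 6: on WHITE (9,6): turn R to N, flip to black, move to (8,6). |black|=8 — new cell
No revisit within 6 steps.

Answer: no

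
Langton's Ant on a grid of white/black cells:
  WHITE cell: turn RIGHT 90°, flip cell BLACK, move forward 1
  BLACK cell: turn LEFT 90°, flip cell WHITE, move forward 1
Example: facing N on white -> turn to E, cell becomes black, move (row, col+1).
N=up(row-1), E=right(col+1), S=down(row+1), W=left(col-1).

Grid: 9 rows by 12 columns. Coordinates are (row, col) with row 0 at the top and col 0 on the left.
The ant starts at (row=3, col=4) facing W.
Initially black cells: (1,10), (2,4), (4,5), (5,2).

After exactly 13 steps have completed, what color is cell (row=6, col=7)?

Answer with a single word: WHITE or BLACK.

Step 1: on WHITE (3,4): turn R to N, flip to black, move to (2,4). |black|=5
Step 2: on BLACK (2,4): turn L to W, flip to white, move to (2,3). |black|=4
Step 3: on WHITE (2,3): turn R to N, flip to black, move to (1,3). |black|=5
Step 4: on WHITE (1,3): turn R to E, flip to black, move to (1,4). |black|=6
Step 5: on WHITE (1,4): turn R to S, flip to black, move to (2,4). |black|=7
Step 6: on WHITE (2,4): turn R to W, flip to black, move to (2,3). |black|=8
Step 7: on BLACK (2,3): turn L to S, flip to white, move to (3,3). |black|=7
Step 8: on WHITE (3,3): turn R to W, flip to black, move to (3,2). |black|=8
Step 9: on WHITE (3,2): turn R to N, flip to black, move to (2,2). |black|=9
Step 10: on WHITE (2,2): turn R to E, flip to black, move to (2,3). |black|=10
Step 11: on WHITE (2,3): turn R to S, flip to black, move to (3,3). |black|=11
Step 12: on BLACK (3,3): turn L to E, flip to white, move to (3,4). |black|=10
Step 13: on BLACK (3,4): turn L to N, flip to white, move to (2,4). |black|=9

Answer: WHITE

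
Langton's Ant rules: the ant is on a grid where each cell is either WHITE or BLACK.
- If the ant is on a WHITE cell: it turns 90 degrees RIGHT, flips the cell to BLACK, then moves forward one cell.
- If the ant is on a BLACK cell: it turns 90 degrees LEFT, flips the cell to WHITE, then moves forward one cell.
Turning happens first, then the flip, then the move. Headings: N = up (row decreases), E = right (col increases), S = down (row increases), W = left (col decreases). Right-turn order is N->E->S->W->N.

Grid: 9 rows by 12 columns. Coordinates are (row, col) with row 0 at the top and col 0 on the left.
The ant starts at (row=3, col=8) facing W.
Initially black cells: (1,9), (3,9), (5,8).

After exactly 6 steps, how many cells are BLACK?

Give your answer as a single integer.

Answer: 7

Derivation:
Step 1: on WHITE (3,8): turn R to N, flip to black, move to (2,8). |black|=4
Step 2: on WHITE (2,8): turn R to E, flip to black, move to (2,9). |black|=5
Step 3: on WHITE (2,9): turn R to S, flip to black, move to (3,9). |black|=6
Step 4: on BLACK (3,9): turn L to E, flip to white, move to (3,10). |black|=5
Step 5: on WHITE (3,10): turn R to S, flip to black, move to (4,10). |black|=6
Step 6: on WHITE (4,10): turn R to W, flip to black, move to (4,9). |black|=7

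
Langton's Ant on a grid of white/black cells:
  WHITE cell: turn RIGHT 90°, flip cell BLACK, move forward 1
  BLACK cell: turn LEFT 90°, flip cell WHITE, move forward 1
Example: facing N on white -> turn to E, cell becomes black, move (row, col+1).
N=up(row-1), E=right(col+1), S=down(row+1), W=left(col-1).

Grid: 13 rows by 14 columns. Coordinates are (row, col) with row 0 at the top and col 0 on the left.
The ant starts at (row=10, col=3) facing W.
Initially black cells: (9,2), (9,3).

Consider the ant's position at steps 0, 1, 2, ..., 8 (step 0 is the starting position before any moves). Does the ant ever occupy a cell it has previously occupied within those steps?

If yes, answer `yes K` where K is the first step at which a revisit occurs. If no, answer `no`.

Answer: yes 6

Derivation:
Step 1: on WHITE (10,3): turn R to N, flip to black, move to (9,3). |black|=3 — new cell
Step 2: on BLACK (9,3): turn L to W, flip to white, move to (9,2). |black|=2 — new cell
Step 3: on BLACK (9,2): turn L to S, flip to white, move to (10,2). |black|=1 — new cell
Step 4: on WHITE (10,2): turn R to W, flip to black, move to (10,1). |black|=2 — new cell
Step 5: on WHITE (10,1): turn R to N, flip to black, move to (9,1). |black|=3 — new cell
Step 6: on WHITE (9,1): turn R to E, flip to black, move to (9,2). |black|=4 — REVISIT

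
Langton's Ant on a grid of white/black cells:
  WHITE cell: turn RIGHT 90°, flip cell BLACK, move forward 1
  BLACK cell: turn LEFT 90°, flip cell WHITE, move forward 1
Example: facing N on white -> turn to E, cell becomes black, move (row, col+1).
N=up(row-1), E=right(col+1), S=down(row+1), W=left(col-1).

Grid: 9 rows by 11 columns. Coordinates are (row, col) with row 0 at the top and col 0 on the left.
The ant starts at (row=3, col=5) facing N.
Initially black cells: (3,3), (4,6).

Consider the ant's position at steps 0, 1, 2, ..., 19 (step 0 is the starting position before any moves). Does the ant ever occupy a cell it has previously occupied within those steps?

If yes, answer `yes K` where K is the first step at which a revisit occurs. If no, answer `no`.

Answer: yes 6

Derivation:
Step 1: on WHITE (3,5): turn R to E, flip to black, move to (3,6). |black|=3 — new cell
Step 2: on WHITE (3,6): turn R to S, flip to black, move to (4,6). |black|=4 — new cell
Step 3: on BLACK (4,6): turn L to E, flip to white, move to (4,7). |black|=3 — new cell
Step 4: on WHITE (4,7): turn R to S, flip to black, move to (5,7). |black|=4 — new cell
Step 5: on WHITE (5,7): turn R to W, flip to black, move to (5,6). |black|=5 — new cell
Step 6: on WHITE (5,6): turn R to N, flip to black, move to (4,6). |black|=6 — REVISIT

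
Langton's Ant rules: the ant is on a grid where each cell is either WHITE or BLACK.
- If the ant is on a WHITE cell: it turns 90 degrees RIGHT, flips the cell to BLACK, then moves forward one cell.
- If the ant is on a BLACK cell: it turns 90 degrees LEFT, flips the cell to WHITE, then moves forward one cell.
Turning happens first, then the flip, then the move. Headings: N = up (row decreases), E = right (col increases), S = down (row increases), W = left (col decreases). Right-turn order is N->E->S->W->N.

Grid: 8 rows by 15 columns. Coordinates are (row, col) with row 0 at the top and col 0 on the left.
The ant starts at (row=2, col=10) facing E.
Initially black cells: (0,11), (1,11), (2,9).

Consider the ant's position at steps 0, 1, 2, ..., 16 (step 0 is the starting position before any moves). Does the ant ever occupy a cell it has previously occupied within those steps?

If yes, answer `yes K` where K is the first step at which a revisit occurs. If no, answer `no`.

Step 1: on WHITE (2,10): turn R to S, flip to black, move to (3,10). |black|=4 — new cell
Step 2: on WHITE (3,10): turn R to W, flip to black, move to (3,9). |black|=5 — new cell
Step 3: on WHITE (3,9): turn R to N, flip to black, move to (2,9). |black|=6 — new cell
Step 4: on BLACK (2,9): turn L to W, flip to white, move to (2,8). |black|=5 — new cell
Step 5: on WHITE (2,8): turn R to N, flip to black, move to (1,8). |black|=6 — new cell
Step 6: on WHITE (1,8): turn R to E, flip to black, move to (1,9). |black|=7 — new cell
Step 7: on WHITE (1,9): turn R to S, flip to black, move to (2,9). |black|=8 — REVISIT

Answer: yes 7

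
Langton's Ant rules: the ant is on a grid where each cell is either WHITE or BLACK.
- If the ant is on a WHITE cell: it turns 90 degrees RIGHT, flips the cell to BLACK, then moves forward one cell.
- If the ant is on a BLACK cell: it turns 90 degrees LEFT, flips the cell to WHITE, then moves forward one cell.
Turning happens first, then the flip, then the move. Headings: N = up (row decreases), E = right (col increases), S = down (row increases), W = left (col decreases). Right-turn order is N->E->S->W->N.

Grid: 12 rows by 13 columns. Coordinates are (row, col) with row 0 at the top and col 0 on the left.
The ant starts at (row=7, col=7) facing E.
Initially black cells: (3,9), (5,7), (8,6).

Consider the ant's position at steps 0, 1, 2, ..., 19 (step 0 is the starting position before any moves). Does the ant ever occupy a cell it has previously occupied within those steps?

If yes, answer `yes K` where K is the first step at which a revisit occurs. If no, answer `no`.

Answer: yes 6

Derivation:
Step 1: on WHITE (7,7): turn R to S, flip to black, move to (8,7). |black|=4 — new cell
Step 2: on WHITE (8,7): turn R to W, flip to black, move to (8,6). |black|=5 — new cell
Step 3: on BLACK (8,6): turn L to S, flip to white, move to (9,6). |black|=4 — new cell
Step 4: on WHITE (9,6): turn R to W, flip to black, move to (9,5). |black|=5 — new cell
Step 5: on WHITE (9,5): turn R to N, flip to black, move to (8,5). |black|=6 — new cell
Step 6: on WHITE (8,5): turn R to E, flip to black, move to (8,6). |black|=7 — REVISIT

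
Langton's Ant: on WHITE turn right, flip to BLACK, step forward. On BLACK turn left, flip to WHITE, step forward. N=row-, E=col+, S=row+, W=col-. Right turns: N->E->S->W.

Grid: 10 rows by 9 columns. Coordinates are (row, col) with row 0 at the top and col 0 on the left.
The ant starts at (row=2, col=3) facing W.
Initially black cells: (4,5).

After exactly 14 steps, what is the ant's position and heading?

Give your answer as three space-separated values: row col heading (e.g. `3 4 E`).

Answer: 3 4 E

Derivation:
Step 1: on WHITE (2,3): turn R to N, flip to black, move to (1,3). |black|=2
Step 2: on WHITE (1,3): turn R to E, flip to black, move to (1,4). |black|=3
Step 3: on WHITE (1,4): turn R to S, flip to black, move to (2,4). |black|=4
Step 4: on WHITE (2,4): turn R to W, flip to black, move to (2,3). |black|=5
Step 5: on BLACK (2,3): turn L to S, flip to white, move to (3,3). |black|=4
Step 6: on WHITE (3,3): turn R to W, flip to black, move to (3,2). |black|=5
Step 7: on WHITE (3,2): turn R to N, flip to black, move to (2,2). |black|=6
Step 8: on WHITE (2,2): turn R to E, flip to black, move to (2,3). |black|=7
Step 9: on WHITE (2,3): turn R to S, flip to black, move to (3,3). |black|=8
Step 10: on BLACK (3,3): turn L to E, flip to white, move to (3,4). |black|=7
Step 11: on WHITE (3,4): turn R to S, flip to black, move to (4,4). |black|=8
Step 12: on WHITE (4,4): turn R to W, flip to black, move to (4,3). |black|=9
Step 13: on WHITE (4,3): turn R to N, flip to black, move to (3,3). |black|=10
Step 14: on WHITE (3,3): turn R to E, flip to black, move to (3,4). |black|=11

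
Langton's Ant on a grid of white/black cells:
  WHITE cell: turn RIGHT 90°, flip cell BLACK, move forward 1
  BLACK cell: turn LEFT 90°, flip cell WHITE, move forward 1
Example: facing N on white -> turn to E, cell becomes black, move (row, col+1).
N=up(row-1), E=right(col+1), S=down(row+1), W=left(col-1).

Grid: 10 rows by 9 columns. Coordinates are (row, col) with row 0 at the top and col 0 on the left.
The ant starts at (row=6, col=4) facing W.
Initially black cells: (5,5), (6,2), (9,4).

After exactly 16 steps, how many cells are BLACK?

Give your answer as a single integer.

Answer: 7

Derivation:
Step 1: on WHITE (6,4): turn R to N, flip to black, move to (5,4). |black|=4
Step 2: on WHITE (5,4): turn R to E, flip to black, move to (5,5). |black|=5
Step 3: on BLACK (5,5): turn L to N, flip to white, move to (4,5). |black|=4
Step 4: on WHITE (4,5): turn R to E, flip to black, move to (4,6). |black|=5
Step 5: on WHITE (4,6): turn R to S, flip to black, move to (5,6). |black|=6
Step 6: on WHITE (5,6): turn R to W, flip to black, move to (5,5). |black|=7
Step 7: on WHITE (5,5): turn R to N, flip to black, move to (4,5). |black|=8
Step 8: on BLACK (4,5): turn L to W, flip to white, move to (4,4). |black|=7
Step 9: on WHITE (4,4): turn R to N, flip to black, move to (3,4). |black|=8
Step 10: on WHITE (3,4): turn R to E, flip to black, move to (3,5). |black|=9
Step 11: on WHITE (3,5): turn R to S, flip to black, move to (4,5). |black|=10
Step 12: on WHITE (4,5): turn R to W, flip to black, move to (4,4). |black|=11
Step 13: on BLACK (4,4): turn L to S, flip to white, move to (5,4). |black|=10
Step 14: on BLACK (5,4): turn L to E, flip to white, move to (5,5). |black|=9
Step 15: on BLACK (5,5): turn L to N, flip to white, move to (4,5). |black|=8
Step 16: on BLACK (4,5): turn L to W, flip to white, move to (4,4). |black|=7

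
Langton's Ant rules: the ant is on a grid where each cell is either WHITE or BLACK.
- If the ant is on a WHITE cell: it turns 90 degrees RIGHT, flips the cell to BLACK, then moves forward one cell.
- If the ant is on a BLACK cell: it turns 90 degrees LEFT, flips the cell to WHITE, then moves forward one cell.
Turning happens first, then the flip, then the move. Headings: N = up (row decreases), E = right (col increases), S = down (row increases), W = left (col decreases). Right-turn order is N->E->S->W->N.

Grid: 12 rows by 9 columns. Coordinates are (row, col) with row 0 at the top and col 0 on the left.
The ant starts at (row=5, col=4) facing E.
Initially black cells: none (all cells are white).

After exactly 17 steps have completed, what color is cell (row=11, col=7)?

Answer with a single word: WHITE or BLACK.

Answer: WHITE

Derivation:
Step 1: on WHITE (5,4): turn R to S, flip to black, move to (6,4). |black|=1
Step 2: on WHITE (6,4): turn R to W, flip to black, move to (6,3). |black|=2
Step 3: on WHITE (6,3): turn R to N, flip to black, move to (5,3). |black|=3
Step 4: on WHITE (5,3): turn R to E, flip to black, move to (5,4). |black|=4
Step 5: on BLACK (5,4): turn L to N, flip to white, move to (4,4). |black|=3
Step 6: on WHITE (4,4): turn R to E, flip to black, move to (4,5). |black|=4
Step 7: on WHITE (4,5): turn R to S, flip to black, move to (5,5). |black|=5
Step 8: on WHITE (5,5): turn R to W, flip to black, move to (5,4). |black|=6
Step 9: on WHITE (5,4): turn R to N, flip to black, move to (4,4). |black|=7
Step 10: on BLACK (4,4): turn L to W, flip to white, move to (4,3). |black|=6
Step 11: on WHITE (4,3): turn R to N, flip to black, move to (3,3). |black|=7
Step 12: on WHITE (3,3): turn R to E, flip to black, move to (3,4). |black|=8
Step 13: on WHITE (3,4): turn R to S, flip to black, move to (4,4). |black|=9
Step 14: on WHITE (4,4): turn R to W, flip to black, move to (4,3). |black|=10
Step 15: on BLACK (4,3): turn L to S, flip to white, move to (5,3). |black|=9
Step 16: on BLACK (5,3): turn L to E, flip to white, move to (5,4). |black|=8
Step 17: on BLACK (5,4): turn L to N, flip to white, move to (4,4). |black|=7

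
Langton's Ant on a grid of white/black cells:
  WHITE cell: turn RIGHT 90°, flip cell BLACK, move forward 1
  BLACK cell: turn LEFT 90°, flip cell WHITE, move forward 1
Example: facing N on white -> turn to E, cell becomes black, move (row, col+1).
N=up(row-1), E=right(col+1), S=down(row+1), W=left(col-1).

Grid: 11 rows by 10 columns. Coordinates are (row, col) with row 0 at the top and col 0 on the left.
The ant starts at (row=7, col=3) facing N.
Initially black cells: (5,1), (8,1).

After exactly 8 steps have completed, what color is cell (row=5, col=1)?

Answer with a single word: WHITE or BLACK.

Answer: BLACK

Derivation:
Step 1: on WHITE (7,3): turn R to E, flip to black, move to (7,4). |black|=3
Step 2: on WHITE (7,4): turn R to S, flip to black, move to (8,4). |black|=4
Step 3: on WHITE (8,4): turn R to W, flip to black, move to (8,3). |black|=5
Step 4: on WHITE (8,3): turn R to N, flip to black, move to (7,3). |black|=6
Step 5: on BLACK (7,3): turn L to W, flip to white, move to (7,2). |black|=5
Step 6: on WHITE (7,2): turn R to N, flip to black, move to (6,2). |black|=6
Step 7: on WHITE (6,2): turn R to E, flip to black, move to (6,3). |black|=7
Step 8: on WHITE (6,3): turn R to S, flip to black, move to (7,3). |black|=8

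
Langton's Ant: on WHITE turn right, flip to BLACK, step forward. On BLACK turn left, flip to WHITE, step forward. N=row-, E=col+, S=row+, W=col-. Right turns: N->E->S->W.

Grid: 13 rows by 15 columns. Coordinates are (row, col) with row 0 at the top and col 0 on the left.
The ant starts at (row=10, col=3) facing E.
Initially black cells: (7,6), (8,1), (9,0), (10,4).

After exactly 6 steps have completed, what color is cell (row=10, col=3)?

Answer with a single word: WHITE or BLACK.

Step 1: on WHITE (10,3): turn R to S, flip to black, move to (11,3). |black|=5
Step 2: on WHITE (11,3): turn R to W, flip to black, move to (11,2). |black|=6
Step 3: on WHITE (11,2): turn R to N, flip to black, move to (10,2). |black|=7
Step 4: on WHITE (10,2): turn R to E, flip to black, move to (10,3). |black|=8
Step 5: on BLACK (10,3): turn L to N, flip to white, move to (9,3). |black|=7
Step 6: on WHITE (9,3): turn R to E, flip to black, move to (9,4). |black|=8

Answer: WHITE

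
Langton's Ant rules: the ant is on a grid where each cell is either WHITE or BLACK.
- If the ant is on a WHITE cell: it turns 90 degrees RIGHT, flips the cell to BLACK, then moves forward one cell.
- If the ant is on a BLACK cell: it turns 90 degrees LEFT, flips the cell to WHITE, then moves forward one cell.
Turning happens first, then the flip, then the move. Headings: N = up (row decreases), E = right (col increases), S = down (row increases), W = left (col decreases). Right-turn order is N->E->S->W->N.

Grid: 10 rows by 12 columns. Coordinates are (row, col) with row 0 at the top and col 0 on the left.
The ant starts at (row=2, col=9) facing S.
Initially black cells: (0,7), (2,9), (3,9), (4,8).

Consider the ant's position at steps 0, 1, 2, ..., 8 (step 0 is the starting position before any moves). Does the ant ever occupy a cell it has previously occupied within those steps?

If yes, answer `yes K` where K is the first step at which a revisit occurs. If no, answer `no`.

Step 1: on BLACK (2,9): turn L to E, flip to white, move to (2,10). |black|=3 — new cell
Step 2: on WHITE (2,10): turn R to S, flip to black, move to (3,10). |black|=4 — new cell
Step 3: on WHITE (3,10): turn R to W, flip to black, move to (3,9). |black|=5 — new cell
Step 4: on BLACK (3,9): turn L to S, flip to white, move to (4,9). |black|=4 — new cell
Step 5: on WHITE (4,9): turn R to W, flip to black, move to (4,8). |black|=5 — new cell
Step 6: on BLACK (4,8): turn L to S, flip to white, move to (5,8). |black|=4 — new cell
Step 7: on WHITE (5,8): turn R to W, flip to black, move to (5,7). |black|=5 — new cell
Step 8: on WHITE (5,7): turn R to N, flip to black, move to (4,7). |black|=6 — new cell
No revisit within 8 steps.

Answer: no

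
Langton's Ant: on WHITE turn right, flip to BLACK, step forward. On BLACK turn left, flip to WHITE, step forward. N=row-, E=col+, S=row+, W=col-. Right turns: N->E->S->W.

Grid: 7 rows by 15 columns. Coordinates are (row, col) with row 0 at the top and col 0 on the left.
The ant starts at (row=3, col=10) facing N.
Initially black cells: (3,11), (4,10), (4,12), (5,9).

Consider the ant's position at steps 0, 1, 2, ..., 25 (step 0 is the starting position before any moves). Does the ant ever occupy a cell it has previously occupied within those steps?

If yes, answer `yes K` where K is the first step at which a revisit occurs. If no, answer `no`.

Answer: yes 5

Derivation:
Step 1: on WHITE (3,10): turn R to E, flip to black, move to (3,11). |black|=5 — new cell
Step 2: on BLACK (3,11): turn L to N, flip to white, move to (2,11). |black|=4 — new cell
Step 3: on WHITE (2,11): turn R to E, flip to black, move to (2,12). |black|=5 — new cell
Step 4: on WHITE (2,12): turn R to S, flip to black, move to (3,12). |black|=6 — new cell
Step 5: on WHITE (3,12): turn R to W, flip to black, move to (3,11). |black|=7 — REVISIT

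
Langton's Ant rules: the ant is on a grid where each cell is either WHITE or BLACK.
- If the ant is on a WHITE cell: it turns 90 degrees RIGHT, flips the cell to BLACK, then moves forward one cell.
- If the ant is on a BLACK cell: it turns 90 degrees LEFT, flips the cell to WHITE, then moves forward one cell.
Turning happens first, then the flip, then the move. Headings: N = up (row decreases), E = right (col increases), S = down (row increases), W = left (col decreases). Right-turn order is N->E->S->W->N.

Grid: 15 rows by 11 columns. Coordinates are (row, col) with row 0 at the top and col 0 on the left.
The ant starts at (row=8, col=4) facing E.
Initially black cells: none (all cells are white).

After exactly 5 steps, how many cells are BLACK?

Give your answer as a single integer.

Answer: 3

Derivation:
Step 1: on WHITE (8,4): turn R to S, flip to black, move to (9,4). |black|=1
Step 2: on WHITE (9,4): turn R to W, flip to black, move to (9,3). |black|=2
Step 3: on WHITE (9,3): turn R to N, flip to black, move to (8,3). |black|=3
Step 4: on WHITE (8,3): turn R to E, flip to black, move to (8,4). |black|=4
Step 5: on BLACK (8,4): turn L to N, flip to white, move to (7,4). |black|=3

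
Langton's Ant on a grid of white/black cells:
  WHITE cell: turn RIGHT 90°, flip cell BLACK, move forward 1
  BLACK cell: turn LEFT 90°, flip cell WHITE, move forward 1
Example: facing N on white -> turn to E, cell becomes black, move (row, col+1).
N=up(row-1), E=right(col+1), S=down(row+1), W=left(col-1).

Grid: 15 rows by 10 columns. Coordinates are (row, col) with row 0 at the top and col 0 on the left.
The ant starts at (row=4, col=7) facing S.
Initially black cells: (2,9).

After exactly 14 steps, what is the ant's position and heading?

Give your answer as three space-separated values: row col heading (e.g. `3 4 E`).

Answer: 3 8 N

Derivation:
Step 1: on WHITE (4,7): turn R to W, flip to black, move to (4,6). |black|=2
Step 2: on WHITE (4,6): turn R to N, flip to black, move to (3,6). |black|=3
Step 3: on WHITE (3,6): turn R to E, flip to black, move to (3,7). |black|=4
Step 4: on WHITE (3,7): turn R to S, flip to black, move to (4,7). |black|=5
Step 5: on BLACK (4,7): turn L to E, flip to white, move to (4,8). |black|=4
Step 6: on WHITE (4,8): turn R to S, flip to black, move to (5,8). |black|=5
Step 7: on WHITE (5,8): turn R to W, flip to black, move to (5,7). |black|=6
Step 8: on WHITE (5,7): turn R to N, flip to black, move to (4,7). |black|=7
Step 9: on WHITE (4,7): turn R to E, flip to black, move to (4,8). |black|=8
Step 10: on BLACK (4,8): turn L to N, flip to white, move to (3,8). |black|=7
Step 11: on WHITE (3,8): turn R to E, flip to black, move to (3,9). |black|=8
Step 12: on WHITE (3,9): turn R to S, flip to black, move to (4,9). |black|=9
Step 13: on WHITE (4,9): turn R to W, flip to black, move to (4,8). |black|=10
Step 14: on WHITE (4,8): turn R to N, flip to black, move to (3,8). |black|=11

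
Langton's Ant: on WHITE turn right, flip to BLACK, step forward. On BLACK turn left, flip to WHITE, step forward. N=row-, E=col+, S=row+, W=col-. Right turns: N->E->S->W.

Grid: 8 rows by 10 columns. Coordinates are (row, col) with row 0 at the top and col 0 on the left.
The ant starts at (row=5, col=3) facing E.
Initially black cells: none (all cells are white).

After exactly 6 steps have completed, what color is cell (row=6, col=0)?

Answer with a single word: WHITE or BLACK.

Answer: WHITE

Derivation:
Step 1: on WHITE (5,3): turn R to S, flip to black, move to (6,3). |black|=1
Step 2: on WHITE (6,3): turn R to W, flip to black, move to (6,2). |black|=2
Step 3: on WHITE (6,2): turn R to N, flip to black, move to (5,2). |black|=3
Step 4: on WHITE (5,2): turn R to E, flip to black, move to (5,3). |black|=4
Step 5: on BLACK (5,3): turn L to N, flip to white, move to (4,3). |black|=3
Step 6: on WHITE (4,3): turn R to E, flip to black, move to (4,4). |black|=4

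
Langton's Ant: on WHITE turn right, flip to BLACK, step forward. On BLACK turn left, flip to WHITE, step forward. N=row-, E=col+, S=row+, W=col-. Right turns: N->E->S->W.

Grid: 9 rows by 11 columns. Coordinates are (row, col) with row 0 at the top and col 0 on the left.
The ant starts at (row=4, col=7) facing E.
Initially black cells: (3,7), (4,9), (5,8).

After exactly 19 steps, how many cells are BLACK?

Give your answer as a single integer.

Answer: 8

Derivation:
Step 1: on WHITE (4,7): turn R to S, flip to black, move to (5,7). |black|=4
Step 2: on WHITE (5,7): turn R to W, flip to black, move to (5,6). |black|=5
Step 3: on WHITE (5,6): turn R to N, flip to black, move to (4,6). |black|=6
Step 4: on WHITE (4,6): turn R to E, flip to black, move to (4,7). |black|=7
Step 5: on BLACK (4,7): turn L to N, flip to white, move to (3,7). |black|=6
Step 6: on BLACK (3,7): turn L to W, flip to white, move to (3,6). |black|=5
Step 7: on WHITE (3,6): turn R to N, flip to black, move to (2,6). |black|=6
Step 8: on WHITE (2,6): turn R to E, flip to black, move to (2,7). |black|=7
Step 9: on WHITE (2,7): turn R to S, flip to black, move to (3,7). |black|=8
Step 10: on WHITE (3,7): turn R to W, flip to black, move to (3,6). |black|=9
Step 11: on BLACK (3,6): turn L to S, flip to white, move to (4,6). |black|=8
Step 12: on BLACK (4,6): turn L to E, flip to white, move to (4,7). |black|=7
Step 13: on WHITE (4,7): turn R to S, flip to black, move to (5,7). |black|=8
Step 14: on BLACK (5,7): turn L to E, flip to white, move to (5,8). |black|=7
Step 15: on BLACK (5,8): turn L to N, flip to white, move to (4,8). |black|=6
Step 16: on WHITE (4,8): turn R to E, flip to black, move to (4,9). |black|=7
Step 17: on BLACK (4,9): turn L to N, flip to white, move to (3,9). |black|=6
Step 18: on WHITE (3,9): turn R to E, flip to black, move to (3,10). |black|=7
Step 19: on WHITE (3,10): turn R to S, flip to black, move to (4,10). |black|=8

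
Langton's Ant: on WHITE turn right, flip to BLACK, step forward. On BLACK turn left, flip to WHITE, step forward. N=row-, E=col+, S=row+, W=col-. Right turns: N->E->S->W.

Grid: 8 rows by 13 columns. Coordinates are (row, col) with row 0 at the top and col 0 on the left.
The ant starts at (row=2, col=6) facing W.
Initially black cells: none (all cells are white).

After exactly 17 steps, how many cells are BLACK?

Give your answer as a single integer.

Step 1: on WHITE (2,6): turn R to N, flip to black, move to (1,6). |black|=1
Step 2: on WHITE (1,6): turn R to E, flip to black, move to (1,7). |black|=2
Step 3: on WHITE (1,7): turn R to S, flip to black, move to (2,7). |black|=3
Step 4: on WHITE (2,7): turn R to W, flip to black, move to (2,6). |black|=4
Step 5: on BLACK (2,6): turn L to S, flip to white, move to (3,6). |black|=3
Step 6: on WHITE (3,6): turn R to W, flip to black, move to (3,5). |black|=4
Step 7: on WHITE (3,5): turn R to N, flip to black, move to (2,5). |black|=5
Step 8: on WHITE (2,5): turn R to E, flip to black, move to (2,6). |black|=6
Step 9: on WHITE (2,6): turn R to S, flip to black, move to (3,6). |black|=7
Step 10: on BLACK (3,6): turn L to E, flip to white, move to (3,7). |black|=6
Step 11: on WHITE (3,7): turn R to S, flip to black, move to (4,7). |black|=7
Step 12: on WHITE (4,7): turn R to W, flip to black, move to (4,6). |black|=8
Step 13: on WHITE (4,6): turn R to N, flip to black, move to (3,6). |black|=9
Step 14: on WHITE (3,6): turn R to E, flip to black, move to (3,7). |black|=10
Step 15: on BLACK (3,7): turn L to N, flip to white, move to (2,7). |black|=9
Step 16: on BLACK (2,7): turn L to W, flip to white, move to (2,6). |black|=8
Step 17: on BLACK (2,6): turn L to S, flip to white, move to (3,6). |black|=7

Answer: 7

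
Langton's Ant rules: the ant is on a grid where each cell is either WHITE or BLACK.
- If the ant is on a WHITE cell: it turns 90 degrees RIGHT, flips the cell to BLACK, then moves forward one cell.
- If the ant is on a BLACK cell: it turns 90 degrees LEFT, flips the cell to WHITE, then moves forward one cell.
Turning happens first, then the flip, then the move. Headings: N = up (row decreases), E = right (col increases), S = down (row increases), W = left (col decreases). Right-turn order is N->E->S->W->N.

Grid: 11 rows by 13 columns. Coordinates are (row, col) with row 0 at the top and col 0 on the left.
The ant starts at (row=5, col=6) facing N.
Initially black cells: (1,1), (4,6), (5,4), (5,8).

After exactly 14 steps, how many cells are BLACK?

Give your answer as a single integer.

Step 1: on WHITE (5,6): turn R to E, flip to black, move to (5,7). |black|=5
Step 2: on WHITE (5,7): turn R to S, flip to black, move to (6,7). |black|=6
Step 3: on WHITE (6,7): turn R to W, flip to black, move to (6,6). |black|=7
Step 4: on WHITE (6,6): turn R to N, flip to black, move to (5,6). |black|=8
Step 5: on BLACK (5,6): turn L to W, flip to white, move to (5,5). |black|=7
Step 6: on WHITE (5,5): turn R to N, flip to black, move to (4,5). |black|=8
Step 7: on WHITE (4,5): turn R to E, flip to black, move to (4,6). |black|=9
Step 8: on BLACK (4,6): turn L to N, flip to white, move to (3,6). |black|=8
Step 9: on WHITE (3,6): turn R to E, flip to black, move to (3,7). |black|=9
Step 10: on WHITE (3,7): turn R to S, flip to black, move to (4,7). |black|=10
Step 11: on WHITE (4,7): turn R to W, flip to black, move to (4,6). |black|=11
Step 12: on WHITE (4,6): turn R to N, flip to black, move to (3,6). |black|=12
Step 13: on BLACK (3,6): turn L to W, flip to white, move to (3,5). |black|=11
Step 14: on WHITE (3,5): turn R to N, flip to black, move to (2,5). |black|=12

Answer: 12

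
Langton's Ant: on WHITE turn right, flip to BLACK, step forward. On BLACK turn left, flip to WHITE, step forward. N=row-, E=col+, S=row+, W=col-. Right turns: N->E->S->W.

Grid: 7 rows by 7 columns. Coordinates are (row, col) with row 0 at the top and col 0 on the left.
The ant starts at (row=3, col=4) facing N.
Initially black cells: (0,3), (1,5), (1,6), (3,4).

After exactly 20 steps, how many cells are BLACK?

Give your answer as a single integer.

Step 1: on BLACK (3,4): turn L to W, flip to white, move to (3,3). |black|=3
Step 2: on WHITE (3,3): turn R to N, flip to black, move to (2,3). |black|=4
Step 3: on WHITE (2,3): turn R to E, flip to black, move to (2,4). |black|=5
Step 4: on WHITE (2,4): turn R to S, flip to black, move to (3,4). |black|=6
Step 5: on WHITE (3,4): turn R to W, flip to black, move to (3,3). |black|=7
Step 6: on BLACK (3,3): turn L to S, flip to white, move to (4,3). |black|=6
Step 7: on WHITE (4,3): turn R to W, flip to black, move to (4,2). |black|=7
Step 8: on WHITE (4,2): turn R to N, flip to black, move to (3,2). |black|=8
Step 9: on WHITE (3,2): turn R to E, flip to black, move to (3,3). |black|=9
Step 10: on WHITE (3,3): turn R to S, flip to black, move to (4,3). |black|=10
Step 11: on BLACK (4,3): turn L to E, flip to white, move to (4,4). |black|=9
Step 12: on WHITE (4,4): turn R to S, flip to black, move to (5,4). |black|=10
Step 13: on WHITE (5,4): turn R to W, flip to black, move to (5,3). |black|=11
Step 14: on WHITE (5,3): turn R to N, flip to black, move to (4,3). |black|=12
Step 15: on WHITE (4,3): turn R to E, flip to black, move to (4,4). |black|=13
Step 16: on BLACK (4,4): turn L to N, flip to white, move to (3,4). |black|=12
Step 17: on BLACK (3,4): turn L to W, flip to white, move to (3,3). |black|=11
Step 18: on BLACK (3,3): turn L to S, flip to white, move to (4,3). |black|=10
Step 19: on BLACK (4,3): turn L to E, flip to white, move to (4,4). |black|=9
Step 20: on WHITE (4,4): turn R to S, flip to black, move to (5,4). |black|=10

Answer: 10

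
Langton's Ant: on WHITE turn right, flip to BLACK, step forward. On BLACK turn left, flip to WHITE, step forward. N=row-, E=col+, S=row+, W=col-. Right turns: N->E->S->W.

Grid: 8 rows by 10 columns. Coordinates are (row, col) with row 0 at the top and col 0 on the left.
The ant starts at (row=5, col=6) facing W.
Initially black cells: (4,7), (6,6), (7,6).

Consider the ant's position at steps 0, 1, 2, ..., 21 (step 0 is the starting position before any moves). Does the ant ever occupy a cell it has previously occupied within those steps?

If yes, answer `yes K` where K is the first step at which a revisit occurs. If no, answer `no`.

Step 1: on WHITE (5,6): turn R to N, flip to black, move to (4,6). |black|=4 — new cell
Step 2: on WHITE (4,6): turn R to E, flip to black, move to (4,7). |black|=5 — new cell
Step 3: on BLACK (4,7): turn L to N, flip to white, move to (3,7). |black|=4 — new cell
Step 4: on WHITE (3,7): turn R to E, flip to black, move to (3,8). |black|=5 — new cell
Step 5: on WHITE (3,8): turn R to S, flip to black, move to (4,8). |black|=6 — new cell
Step 6: on WHITE (4,8): turn R to W, flip to black, move to (4,7). |black|=7 — REVISIT

Answer: yes 6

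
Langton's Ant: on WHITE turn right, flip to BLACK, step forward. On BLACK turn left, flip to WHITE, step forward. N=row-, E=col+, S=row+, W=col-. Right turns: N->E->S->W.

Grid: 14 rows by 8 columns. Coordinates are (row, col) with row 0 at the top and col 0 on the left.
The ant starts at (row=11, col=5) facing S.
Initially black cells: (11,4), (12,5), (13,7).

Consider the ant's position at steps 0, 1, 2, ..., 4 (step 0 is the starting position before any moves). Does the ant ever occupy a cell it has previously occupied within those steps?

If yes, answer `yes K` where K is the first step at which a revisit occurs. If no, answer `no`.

Answer: no

Derivation:
Step 1: on WHITE (11,5): turn R to W, flip to black, move to (11,4). |black|=4 — new cell
Step 2: on BLACK (11,4): turn L to S, flip to white, move to (12,4). |black|=3 — new cell
Step 3: on WHITE (12,4): turn R to W, flip to black, move to (12,3). |black|=4 — new cell
Step 4: on WHITE (12,3): turn R to N, flip to black, move to (11,3). |black|=5 — new cell
No revisit within 4 steps.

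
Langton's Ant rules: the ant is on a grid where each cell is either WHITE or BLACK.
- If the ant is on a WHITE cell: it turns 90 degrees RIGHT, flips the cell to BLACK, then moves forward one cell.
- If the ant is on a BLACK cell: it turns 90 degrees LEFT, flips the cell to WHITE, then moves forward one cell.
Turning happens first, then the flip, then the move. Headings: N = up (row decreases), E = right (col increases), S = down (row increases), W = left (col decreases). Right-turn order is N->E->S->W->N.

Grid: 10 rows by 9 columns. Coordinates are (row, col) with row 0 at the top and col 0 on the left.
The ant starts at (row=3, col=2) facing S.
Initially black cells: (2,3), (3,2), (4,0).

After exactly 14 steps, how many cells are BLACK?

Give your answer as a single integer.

Step 1: on BLACK (3,2): turn L to E, flip to white, move to (3,3). |black|=2
Step 2: on WHITE (3,3): turn R to S, flip to black, move to (4,3). |black|=3
Step 3: on WHITE (4,3): turn R to W, flip to black, move to (4,2). |black|=4
Step 4: on WHITE (4,2): turn R to N, flip to black, move to (3,2). |black|=5
Step 5: on WHITE (3,2): turn R to E, flip to black, move to (3,3). |black|=6
Step 6: on BLACK (3,3): turn L to N, flip to white, move to (2,3). |black|=5
Step 7: on BLACK (2,3): turn L to W, flip to white, move to (2,2). |black|=4
Step 8: on WHITE (2,2): turn R to N, flip to black, move to (1,2). |black|=5
Step 9: on WHITE (1,2): turn R to E, flip to black, move to (1,3). |black|=6
Step 10: on WHITE (1,3): turn R to S, flip to black, move to (2,3). |black|=7
Step 11: on WHITE (2,3): turn R to W, flip to black, move to (2,2). |black|=8
Step 12: on BLACK (2,2): turn L to S, flip to white, move to (3,2). |black|=7
Step 13: on BLACK (3,2): turn L to E, flip to white, move to (3,3). |black|=6
Step 14: on WHITE (3,3): turn R to S, flip to black, move to (4,3). |black|=7

Answer: 7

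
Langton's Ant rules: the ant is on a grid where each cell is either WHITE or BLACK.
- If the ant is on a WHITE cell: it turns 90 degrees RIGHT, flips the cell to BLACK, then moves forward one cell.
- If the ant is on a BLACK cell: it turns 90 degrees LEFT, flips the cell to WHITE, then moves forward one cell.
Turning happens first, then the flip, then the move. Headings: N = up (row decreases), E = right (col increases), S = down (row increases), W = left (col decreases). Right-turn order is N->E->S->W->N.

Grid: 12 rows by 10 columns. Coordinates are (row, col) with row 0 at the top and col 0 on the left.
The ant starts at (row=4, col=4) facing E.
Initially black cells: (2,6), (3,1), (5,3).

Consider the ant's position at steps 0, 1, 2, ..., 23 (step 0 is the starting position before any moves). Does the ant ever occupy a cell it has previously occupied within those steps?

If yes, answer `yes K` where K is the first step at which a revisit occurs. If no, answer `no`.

Step 1: on WHITE (4,4): turn R to S, flip to black, move to (5,4). |black|=4 — new cell
Step 2: on WHITE (5,4): turn R to W, flip to black, move to (5,3). |black|=5 — new cell
Step 3: on BLACK (5,3): turn L to S, flip to white, move to (6,3). |black|=4 — new cell
Step 4: on WHITE (6,3): turn R to W, flip to black, move to (6,2). |black|=5 — new cell
Step 5: on WHITE (6,2): turn R to N, flip to black, move to (5,2). |black|=6 — new cell
Step 6: on WHITE (5,2): turn R to E, flip to black, move to (5,3). |black|=7 — REVISIT

Answer: yes 6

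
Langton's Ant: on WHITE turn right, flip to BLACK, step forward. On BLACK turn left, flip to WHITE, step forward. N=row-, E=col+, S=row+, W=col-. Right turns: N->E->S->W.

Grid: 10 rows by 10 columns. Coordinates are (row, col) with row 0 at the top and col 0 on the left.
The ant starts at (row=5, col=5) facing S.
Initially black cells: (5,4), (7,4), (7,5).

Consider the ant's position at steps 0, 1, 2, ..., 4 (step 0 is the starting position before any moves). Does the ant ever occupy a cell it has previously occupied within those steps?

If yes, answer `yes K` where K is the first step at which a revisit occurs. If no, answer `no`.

Answer: no

Derivation:
Step 1: on WHITE (5,5): turn R to W, flip to black, move to (5,4). |black|=4 — new cell
Step 2: on BLACK (5,4): turn L to S, flip to white, move to (6,4). |black|=3 — new cell
Step 3: on WHITE (6,4): turn R to W, flip to black, move to (6,3). |black|=4 — new cell
Step 4: on WHITE (6,3): turn R to N, flip to black, move to (5,3). |black|=5 — new cell
No revisit within 4 steps.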